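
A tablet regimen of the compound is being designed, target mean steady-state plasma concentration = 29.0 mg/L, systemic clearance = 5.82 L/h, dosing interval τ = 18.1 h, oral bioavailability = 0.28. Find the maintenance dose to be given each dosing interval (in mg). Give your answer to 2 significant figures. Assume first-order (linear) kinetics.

11000 mg

At steady state, F × (Dose/τ) = Css × CL.
Dose = Css × CL × τ / F = 29.0 × 5.820 × 18.1 / 0.28 = 10910 mg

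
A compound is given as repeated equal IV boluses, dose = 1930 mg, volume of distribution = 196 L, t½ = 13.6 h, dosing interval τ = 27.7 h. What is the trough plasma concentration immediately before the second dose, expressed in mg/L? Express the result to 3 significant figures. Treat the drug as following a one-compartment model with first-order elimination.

C₀ per dose = Dose / Vd = 1930 / 196 = 9.847 mg/L
k = ln2 / t½ = 0.693147 / 13.6 = 0.05097 h⁻¹
Fraction remaining after one interval: r = e^(−kτ) = e^(−0.05097 × 27.7) = 0.2437
Before dose 2, 1 dose has been given (aged 1τ).
C_trough = C₀ × r = 9.847 × 0.2437 = 2.400 mg/L

2.40 mg/L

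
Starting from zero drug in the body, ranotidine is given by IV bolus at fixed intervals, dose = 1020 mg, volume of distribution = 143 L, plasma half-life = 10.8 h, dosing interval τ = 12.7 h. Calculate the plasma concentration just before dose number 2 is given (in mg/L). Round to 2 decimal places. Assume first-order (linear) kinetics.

C₀ per dose = Dose / Vd = 1020 / 143 = 7.133 mg/L
k = ln2 / t½ = 0.693147 / 10.8 = 0.06418 h⁻¹
Fraction remaining after one interval: r = e^(−kτ) = e^(−0.06418 × 12.7) = 0.4426
Before dose 2, 1 dose has been given (aged 1τ).
C_trough = C₀ × r = 7.133 × 0.4426 = 3.157 mg/L

3.16 mg/L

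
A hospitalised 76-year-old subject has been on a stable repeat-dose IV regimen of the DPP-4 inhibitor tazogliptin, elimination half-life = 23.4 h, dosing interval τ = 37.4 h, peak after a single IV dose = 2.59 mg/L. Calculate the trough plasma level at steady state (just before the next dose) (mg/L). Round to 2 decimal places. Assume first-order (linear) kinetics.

1.28 mg/L

k = ln2 / t½ = 0.693147 / 23.4 = 0.02962 h⁻¹
e^(−kτ) = e^(−0.02962 × 37.4) = 0.3303
Accumulation ratio R = 1 / (1 − e^(−kτ)) = 1 / (1 − 0.3303) = 1.493
Steady-state trough = C₀ × R × e^(−kτ) = 2.59 × 1.493 × 0.3303 = 1.277 mg/L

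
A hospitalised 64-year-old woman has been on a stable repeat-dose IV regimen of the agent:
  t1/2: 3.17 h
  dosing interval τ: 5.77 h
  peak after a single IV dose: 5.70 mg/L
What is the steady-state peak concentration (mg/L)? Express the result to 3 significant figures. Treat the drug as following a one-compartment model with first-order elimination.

k = ln2 / t½ = 0.693147 / 3.17 = 0.2187 h⁻¹
e^(−kτ) = e^(−0.2187 × 5.77) = 0.2831
Accumulation ratio R = 1 / (1 − e^(−kτ)) = 1 / (1 − 0.2831) = 1.395
Steady-state peak = C₀ × R = 5.70 × 1.395 = 7.952 mg/L

7.95 mg/L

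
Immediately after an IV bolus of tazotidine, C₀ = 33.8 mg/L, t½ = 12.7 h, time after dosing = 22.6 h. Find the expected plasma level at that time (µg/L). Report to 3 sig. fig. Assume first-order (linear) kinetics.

k = ln2 / t½ = 0.693147 / 12.7 = 0.05458 h⁻¹
C = C₀ · e^(−k·t) = 33.80 × e^(−0.05458 × 22.6)
  = 33.80 × 0.2913 = 9.846 mg/L
Convert: 9.846 mg/L × 1000 = 9846 µg/L

9850 µg/L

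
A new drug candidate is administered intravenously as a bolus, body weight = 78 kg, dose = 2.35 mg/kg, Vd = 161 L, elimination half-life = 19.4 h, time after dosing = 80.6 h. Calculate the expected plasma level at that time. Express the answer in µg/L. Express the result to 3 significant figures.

Total dose = 2.35 × 78 = 183.3 mg
C₀ = Dose / Vd = 183.3 / 161 = 1.139 mg/L
k = ln2 / t½ = 0.693147 / 19.4 = 0.03573 h⁻¹
C = C₀ · e^(−k·t) = 1.139 × e^(−0.03573 × 80.6)
  = 1.139 × 0.05614 = 0.06394 mg/L
Convert: 0.06394 mg/L × 1000 = 63.94 µg/L

63.9 µg/L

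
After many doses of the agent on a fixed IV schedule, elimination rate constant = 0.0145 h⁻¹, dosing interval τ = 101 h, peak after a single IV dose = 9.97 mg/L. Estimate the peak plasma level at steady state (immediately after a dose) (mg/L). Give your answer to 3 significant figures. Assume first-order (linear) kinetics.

13.0 mg/L

e^(−kτ) = e^(−0.01450 × 101) = 0.2312
Accumulation ratio R = 1 / (1 − e^(−kτ)) = 1 / (1 − 0.2312) = 1.301
Steady-state peak = C₀ × R = 9.97 × 1.301 = 12.97 mg/L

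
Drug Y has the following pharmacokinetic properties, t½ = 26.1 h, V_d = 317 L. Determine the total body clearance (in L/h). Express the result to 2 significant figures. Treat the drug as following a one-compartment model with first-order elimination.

k = ln2 / t½ = 0.693147 / 26.1 = 0.02656 h⁻¹
CL = k × Vd = 0.02656 × 317 = 8.420 L/h

8.4 L/h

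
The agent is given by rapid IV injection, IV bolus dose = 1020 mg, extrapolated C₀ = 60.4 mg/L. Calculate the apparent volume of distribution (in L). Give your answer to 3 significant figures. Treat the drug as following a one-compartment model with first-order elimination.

16.9 L

Vd = Dose / C₀ = 1020 / 60.4 = 16.89 L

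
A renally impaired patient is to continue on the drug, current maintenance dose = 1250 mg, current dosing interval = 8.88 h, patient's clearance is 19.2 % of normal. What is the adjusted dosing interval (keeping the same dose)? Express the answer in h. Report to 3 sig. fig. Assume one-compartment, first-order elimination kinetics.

To keep the same average steady-state level, dosing rate must scale with clearance.
CL ratio = 19.2 / 100 = 0.1920
New interval (same dose) = 8.88 / 0.1920 = 46.25 h

46.3 h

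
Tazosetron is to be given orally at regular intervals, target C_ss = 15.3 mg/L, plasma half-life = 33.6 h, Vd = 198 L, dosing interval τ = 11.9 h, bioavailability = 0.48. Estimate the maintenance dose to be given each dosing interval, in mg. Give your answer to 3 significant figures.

1550 mg

k = ln2 / t½ = 0.693147 / 33.6 = 0.02063 h⁻¹
CL = k × Vd = 0.02063 × 198 = 4.085 L/h
At steady state, F × (Dose/τ) = Css × CL.
Dose = Css × CL × τ / F = 15.3 × 4.085 × 11.9 / 0.48 = 1549 mg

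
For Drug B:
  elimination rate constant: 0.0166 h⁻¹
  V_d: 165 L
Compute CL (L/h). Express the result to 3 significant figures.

2.74 L/h

CL = k × Vd = 0.0166 × 165 = 2.739 L/h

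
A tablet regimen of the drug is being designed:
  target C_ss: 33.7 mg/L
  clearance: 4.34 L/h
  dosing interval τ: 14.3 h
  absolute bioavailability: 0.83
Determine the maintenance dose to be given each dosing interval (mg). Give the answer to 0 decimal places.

At steady state, F × (Dose/τ) = Css × CL.
Dose = Css × CL × τ / F = 33.7 × 4.340 × 14.3 / 0.83 = 2520 mg

2520 mg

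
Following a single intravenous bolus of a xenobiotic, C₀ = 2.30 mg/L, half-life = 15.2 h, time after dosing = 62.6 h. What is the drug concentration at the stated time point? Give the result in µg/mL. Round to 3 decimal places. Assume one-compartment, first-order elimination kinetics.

k = ln2 / t½ = 0.693147 / 15.2 = 0.04560 h⁻¹
C = C₀ · e^(−k·t) = 2.300 × e^(−0.04560 × 62.6)
  = 2.300 × 0.05758 = 0.1324 mg/L
(0.1324 mg/L = 0.1324 µg/mL)

0.132 µg/mL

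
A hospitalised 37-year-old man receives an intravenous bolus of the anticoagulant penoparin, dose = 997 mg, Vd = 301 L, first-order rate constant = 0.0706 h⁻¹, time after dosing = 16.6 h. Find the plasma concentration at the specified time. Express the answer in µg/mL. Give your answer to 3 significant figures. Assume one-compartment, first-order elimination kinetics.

1.03 µg/mL

C₀ = Dose / Vd = 997.0 / 301 = 3.312 mg/L
C = C₀ · e^(−k·t) = 3.312 × e^(−0.07060 × 16.6)
  = 3.312 × 0.3098 = 1.026 mg/L
(1.026 mg/L = 1.026 µg/mL)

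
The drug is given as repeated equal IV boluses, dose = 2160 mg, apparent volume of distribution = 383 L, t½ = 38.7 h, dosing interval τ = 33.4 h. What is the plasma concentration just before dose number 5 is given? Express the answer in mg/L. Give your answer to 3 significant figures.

6.26 mg/L

C₀ per dose = Dose / Vd = 2160 / 383 = 5.640 mg/L
k = ln2 / t½ = 0.693147 / 38.7 = 0.01791 h⁻¹
Fraction remaining after one interval: r = e^(−kτ) = e^(−0.01791 × 33.4) = 0.5498
Before dose 5, 4 doses have been given (aged 1τ, 2τ, 3τ, 4τ).
C_trough = C₀ × (r + r² + … + r^4) = C₀ × r(1−r^4)/(1−r)
        = 5.640 × 0.5498 × (1 − 0.09137) / (1 − 0.5498) = 6.258 mg/L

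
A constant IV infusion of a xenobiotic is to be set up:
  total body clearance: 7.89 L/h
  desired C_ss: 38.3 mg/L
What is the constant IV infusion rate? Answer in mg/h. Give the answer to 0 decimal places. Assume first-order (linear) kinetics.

At steady state, infusion rate R₀ = Css × CL = 38.3 × 7.890 = 302.2 mg/h

302 mg/h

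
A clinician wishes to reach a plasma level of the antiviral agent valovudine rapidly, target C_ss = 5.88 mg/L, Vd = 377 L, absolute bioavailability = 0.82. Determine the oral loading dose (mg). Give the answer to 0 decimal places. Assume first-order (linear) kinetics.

2703 mg

LD = Css × Vd / F = 5.88 × 377 / 0.82 = 2703 mg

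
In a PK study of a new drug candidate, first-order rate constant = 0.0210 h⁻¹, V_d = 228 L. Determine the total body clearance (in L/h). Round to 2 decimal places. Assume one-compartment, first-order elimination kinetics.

4.79 L/h

CL = k × Vd = 0.0210 × 228 = 4.788 L/h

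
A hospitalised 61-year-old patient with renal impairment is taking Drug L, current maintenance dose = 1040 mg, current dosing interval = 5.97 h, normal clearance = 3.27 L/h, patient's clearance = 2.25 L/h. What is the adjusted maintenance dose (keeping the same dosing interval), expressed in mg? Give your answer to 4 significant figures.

715.6 mg

To keep the same average steady-state level, dosing rate must scale with clearance.
CL ratio = 2.25 / 3.27 = 0.6881
New dose (same interval) = 1040 × 0.6881 = 715.6 mg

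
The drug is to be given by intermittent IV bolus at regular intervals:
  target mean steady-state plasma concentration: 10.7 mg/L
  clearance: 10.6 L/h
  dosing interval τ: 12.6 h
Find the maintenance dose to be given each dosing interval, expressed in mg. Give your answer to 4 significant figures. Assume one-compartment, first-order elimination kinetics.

At steady state, Dose/τ = Css × CL.
Dose = Css × CL × τ = 10.7 × 10.60 × 12.6 = 1429 mg

1429 mg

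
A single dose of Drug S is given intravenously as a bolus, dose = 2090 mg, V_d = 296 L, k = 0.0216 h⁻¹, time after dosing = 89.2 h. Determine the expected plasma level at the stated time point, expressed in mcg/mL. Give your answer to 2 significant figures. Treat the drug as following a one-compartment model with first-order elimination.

1.0 mcg/mL

C₀ = Dose / Vd = 2090 / 296 = 7.061 mg/L
C = C₀ · e^(−k·t) = 7.061 × e^(−0.02160 × 89.2)
  = 7.061 × 0.1456 = 1.028 mg/L
(1.028 mg/L = 1.028 mcg/mL)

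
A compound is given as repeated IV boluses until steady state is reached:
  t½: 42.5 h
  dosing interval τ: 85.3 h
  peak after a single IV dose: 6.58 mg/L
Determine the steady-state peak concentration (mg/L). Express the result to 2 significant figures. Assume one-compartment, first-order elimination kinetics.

8.8 mg/L

k = ln2 / t½ = 0.693147 / 42.5 = 0.01631 h⁻¹
e^(−kτ) = e^(−0.01631 × 85.3) = 0.2488
Accumulation ratio R = 1 / (1 − e^(−kτ)) = 1 / (1 − 0.2488) = 1.331
Steady-state peak = C₀ × R = 6.58 × 1.331 = 8.758 mg/L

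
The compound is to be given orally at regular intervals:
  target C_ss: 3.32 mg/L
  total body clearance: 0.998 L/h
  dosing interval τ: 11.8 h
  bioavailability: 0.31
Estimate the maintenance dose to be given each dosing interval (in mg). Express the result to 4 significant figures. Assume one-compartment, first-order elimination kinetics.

126.1 mg

At steady state, F × (Dose/τ) = Css × CL.
Dose = Css × CL × τ / F = 3.32 × 0.9980 × 11.8 / 0.31 = 126.1 mg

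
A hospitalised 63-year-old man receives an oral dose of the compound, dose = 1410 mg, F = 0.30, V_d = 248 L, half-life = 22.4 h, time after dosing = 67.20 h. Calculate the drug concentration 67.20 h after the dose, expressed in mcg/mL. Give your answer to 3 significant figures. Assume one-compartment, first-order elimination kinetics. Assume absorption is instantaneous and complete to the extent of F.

0.213 mcg/mL

Amount reaching circulation = F × Dose = 0.30 × 1410 = 423.0 mg
C₀ = F·Dose / Vd = 423.0 / 248 = 1.706 mg/L
k = ln2 / t½ = 0.693147 / 22.4 = 0.03094 h⁻¹
t / t½ = 67.20 / 22.4 = 3 half-lives
C = C₀ × (1/2)^3 = 1.706 × 0.1250 = 0.2133 mg/L
(0.2133 mg/L = 0.2133 mcg/mL)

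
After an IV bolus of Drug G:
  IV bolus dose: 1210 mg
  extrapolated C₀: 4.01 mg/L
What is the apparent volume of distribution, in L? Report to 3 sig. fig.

Vd = Dose / C₀ = 1210 / 4.01 = 301.7 L

302 L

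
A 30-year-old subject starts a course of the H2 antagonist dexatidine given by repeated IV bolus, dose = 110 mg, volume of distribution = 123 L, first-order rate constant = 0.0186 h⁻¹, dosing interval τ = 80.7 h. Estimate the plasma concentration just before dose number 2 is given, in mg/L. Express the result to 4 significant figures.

0.1993 mg/L

C₀ per dose = Dose / Vd = 110 / 123 = 0.8943 mg/L
Fraction remaining after one interval: r = e^(−kτ) = e^(−0.01860 × 80.7) = 0.2229
Before dose 2, 1 dose has been given (aged 1τ).
C_trough = C₀ × r = 0.8943 × 0.2229 = 0.1993 mg/L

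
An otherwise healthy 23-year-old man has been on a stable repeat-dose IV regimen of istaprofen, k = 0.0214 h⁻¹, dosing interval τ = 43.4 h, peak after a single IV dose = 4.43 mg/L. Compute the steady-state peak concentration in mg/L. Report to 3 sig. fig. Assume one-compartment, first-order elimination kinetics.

7.32 mg/L

e^(−kτ) = e^(−0.02140 × 43.4) = 0.3950
Accumulation ratio R = 1 / (1 − e^(−kτ)) = 1 / (1 − 0.3950) = 1.653
Steady-state peak = C₀ × R = 4.43 × 1.653 = 7.323 mg/L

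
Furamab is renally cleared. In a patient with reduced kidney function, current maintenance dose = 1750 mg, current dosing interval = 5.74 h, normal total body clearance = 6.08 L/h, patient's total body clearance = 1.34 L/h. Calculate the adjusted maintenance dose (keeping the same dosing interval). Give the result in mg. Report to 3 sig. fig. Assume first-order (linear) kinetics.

386 mg

To keep the same average steady-state level, dosing rate must scale with clearance.
CL ratio = 1.34 / 6.08 = 0.2204
New dose (same interval) = 1750 × 0.2204 = 385.7 mg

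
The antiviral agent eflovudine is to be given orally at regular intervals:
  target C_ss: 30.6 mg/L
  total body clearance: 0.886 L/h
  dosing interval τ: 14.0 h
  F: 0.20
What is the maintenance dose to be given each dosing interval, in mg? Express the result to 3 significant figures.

At steady state, F × (Dose/τ) = Css × CL.
Dose = Css × CL × τ / F = 30.6 × 0.8860 × 14.0 / 0.20 = 1898 mg

1900 mg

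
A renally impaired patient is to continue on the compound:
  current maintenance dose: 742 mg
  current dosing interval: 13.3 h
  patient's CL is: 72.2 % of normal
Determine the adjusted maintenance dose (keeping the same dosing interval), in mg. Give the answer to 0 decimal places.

536 mg

To keep the same average steady-state level, dosing rate must scale with clearance.
CL ratio = 72.2 / 100 = 0.7220
New dose (same interval) = 742 × 0.7220 = 535.7 mg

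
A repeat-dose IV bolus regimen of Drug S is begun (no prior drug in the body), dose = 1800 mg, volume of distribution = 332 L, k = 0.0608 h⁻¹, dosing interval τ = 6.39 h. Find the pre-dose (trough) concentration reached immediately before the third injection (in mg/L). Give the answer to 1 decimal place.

6.2 mg/L

C₀ per dose = Dose / Vd = 1800 / 332 = 5.422 mg/L
Fraction remaining after one interval: r = e^(−kτ) = e^(−0.06080 × 6.39) = 0.6781
Before dose 3, 2 doses have been given (aged 1τ, 2τ).
C_trough = C₀ × (r + r²) = 5.422 × (0.6781 + 0.4598) = 6.170 mg/L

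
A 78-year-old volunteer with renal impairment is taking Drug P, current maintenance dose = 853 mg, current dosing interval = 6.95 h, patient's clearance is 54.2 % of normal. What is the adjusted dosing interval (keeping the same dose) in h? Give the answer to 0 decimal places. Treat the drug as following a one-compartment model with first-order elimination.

To keep the same average steady-state level, dosing rate must scale with clearance.
CL ratio = 54.2 / 100 = 0.5420
New interval (same dose) = 6.95 / 0.5420 = 12.82 h

13 h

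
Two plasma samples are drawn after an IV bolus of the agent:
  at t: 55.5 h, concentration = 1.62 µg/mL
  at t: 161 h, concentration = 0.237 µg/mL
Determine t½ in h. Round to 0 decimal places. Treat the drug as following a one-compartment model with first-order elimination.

k = ln(C₁/C₂) / (t₂ − t₁) = ln(1.62/0.237) / (161 − 55.5)
  = 1.922 / 105.5 = 0.01822 h⁻¹
t½ = ln2 / k = 0.693147 / 0.01822 = 38.04 h

38 h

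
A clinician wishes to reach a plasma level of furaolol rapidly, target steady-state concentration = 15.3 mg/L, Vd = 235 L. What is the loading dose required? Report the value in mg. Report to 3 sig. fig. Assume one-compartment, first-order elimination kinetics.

LD = Css × Vd = 15.3 × 235 = 3596 mg

3600 mg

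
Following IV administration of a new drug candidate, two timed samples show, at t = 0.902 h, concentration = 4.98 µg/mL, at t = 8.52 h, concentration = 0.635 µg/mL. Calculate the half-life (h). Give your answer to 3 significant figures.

2.56 h

k = ln(C₁/C₂) / (t₂ − t₁) = ln(4.98/0.635) / (8.52 − 0.902)
  = 2.060 / 7.618 = 0.2704 h⁻¹
t½ = ln2 / k = 0.693147 / 0.2704 = 2.563 h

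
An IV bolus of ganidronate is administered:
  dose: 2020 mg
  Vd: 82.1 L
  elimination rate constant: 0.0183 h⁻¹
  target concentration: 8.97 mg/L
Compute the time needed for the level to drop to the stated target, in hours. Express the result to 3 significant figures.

C₀ = Dose / Vd = 2020 / 82.1 = 24.60 mg/L
t = ln(C₀ / C) / k = ln(24.60 / 8.97) / 0.01830
  = ln(2.742) / 0.01830 = 1.009 / 0.01830 = 55.14 h

55.1 h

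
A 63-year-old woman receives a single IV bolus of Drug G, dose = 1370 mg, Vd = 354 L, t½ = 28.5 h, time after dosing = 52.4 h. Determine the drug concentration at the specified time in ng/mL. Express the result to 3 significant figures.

1080 ng/mL

C₀ = Dose / Vd = 1370 / 354 = 3.870 mg/L
k = ln2 / t½ = 0.693147 / 28.5 = 0.02432 h⁻¹
C = C₀ · e^(−k·t) = 3.870 × e^(−0.02432 × 52.4)
  = 3.870 × 0.2796 = 1.082 mg/L
Convert: 1.082 mg/L × 1000 = 1082 ng/mL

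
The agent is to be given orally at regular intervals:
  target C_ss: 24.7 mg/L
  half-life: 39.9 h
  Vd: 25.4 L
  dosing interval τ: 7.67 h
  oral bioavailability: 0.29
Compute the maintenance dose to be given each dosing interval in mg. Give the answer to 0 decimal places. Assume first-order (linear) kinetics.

288 mg

k = ln2 / t½ = 0.693147 / 39.9 = 0.01737 h⁻¹
CL = k × Vd = 0.01737 × 25.4 = 0.4412 L/h
At steady state, F × (Dose/τ) = Css × CL.
Dose = Css × CL × τ / F = 24.7 × 0.4412 × 7.67 / 0.29 = 288.2 mg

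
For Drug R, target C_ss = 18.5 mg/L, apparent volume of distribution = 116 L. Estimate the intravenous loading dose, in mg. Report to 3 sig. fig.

2150 mg

LD = Css × Vd = 18.5 × 116 = 2146 mg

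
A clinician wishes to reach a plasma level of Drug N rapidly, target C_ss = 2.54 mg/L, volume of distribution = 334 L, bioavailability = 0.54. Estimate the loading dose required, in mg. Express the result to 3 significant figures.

LD = Css × Vd / F = 2.54 × 334 / 0.54 = 1571 mg

1570 mg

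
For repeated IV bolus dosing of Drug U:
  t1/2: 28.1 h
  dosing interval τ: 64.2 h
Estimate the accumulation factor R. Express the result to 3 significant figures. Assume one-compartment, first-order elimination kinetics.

1.26

k = ln2 / t½ = 0.693147 / 28.1 = 0.02467 h⁻¹
e^(−kτ) = e^(−0.02467 × 64.2) = 0.2052
Accumulation ratio R = 1 / (1 − e^(−kτ)) = 1 / (1 − 0.2052) = 1.258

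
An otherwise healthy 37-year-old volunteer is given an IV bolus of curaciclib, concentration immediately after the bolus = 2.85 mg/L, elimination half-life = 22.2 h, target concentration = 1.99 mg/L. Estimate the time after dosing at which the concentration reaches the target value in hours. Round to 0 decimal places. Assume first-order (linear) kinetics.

12 h

k = ln2 / t½ = 0.693147 / 22.2 = 0.03122 h⁻¹
t = ln(C₀ / C) / k = ln(2.850 / 1.99) / 0.03122
  = ln(1.432) / 0.03122 = 0.3591 / 0.03122 = 11.50 h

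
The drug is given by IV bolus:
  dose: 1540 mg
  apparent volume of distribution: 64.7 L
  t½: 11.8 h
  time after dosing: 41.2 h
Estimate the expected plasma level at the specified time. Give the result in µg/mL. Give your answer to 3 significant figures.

C₀ = Dose / Vd = 1540 / 64.7 = 23.80 mg/L
k = ln2 / t½ = 0.693147 / 11.8 = 0.05874 h⁻¹
C = C₀ · e^(−k·t) = 23.80 × e^(−0.05874 × 41.2)
  = 23.80 × 0.08891 = 2.116 mg/L
(2.116 mg/L = 2.116 µg/mL)

2.12 µg/mL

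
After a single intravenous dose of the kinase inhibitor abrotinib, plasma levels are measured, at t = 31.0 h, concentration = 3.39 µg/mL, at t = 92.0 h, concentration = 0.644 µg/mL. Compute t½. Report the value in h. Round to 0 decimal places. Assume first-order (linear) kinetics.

25 h

k = ln(C₁/C₂) / (t₂ − t₁) = ln(3.39/0.644) / (92.0 − 31.0)
  = 1.661 / 61.00 = 0.02723 h⁻¹
t½ = ln2 / k = 0.693147 / 0.02723 = 25.46 h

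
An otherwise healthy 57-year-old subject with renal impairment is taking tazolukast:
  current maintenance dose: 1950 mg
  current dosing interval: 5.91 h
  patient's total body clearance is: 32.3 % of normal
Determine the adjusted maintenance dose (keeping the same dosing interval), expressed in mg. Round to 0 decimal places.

630 mg

To keep the same average steady-state level, dosing rate must scale with clearance.
CL ratio = 32.3 / 100 = 0.3230
New dose (same interval) = 1950 × 0.3230 = 629.9 mg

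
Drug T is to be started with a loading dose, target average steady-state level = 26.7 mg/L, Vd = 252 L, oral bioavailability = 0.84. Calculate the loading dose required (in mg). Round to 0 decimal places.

LD = Css × Vd / F = 26.7 × 252 / 0.84 = 8010 mg

8010 mg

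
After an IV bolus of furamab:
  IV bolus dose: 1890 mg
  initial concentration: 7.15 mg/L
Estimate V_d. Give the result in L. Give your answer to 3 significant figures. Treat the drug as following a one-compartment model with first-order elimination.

Vd = Dose / C₀ = 1890 / 7.15 = 264.3 L

264 L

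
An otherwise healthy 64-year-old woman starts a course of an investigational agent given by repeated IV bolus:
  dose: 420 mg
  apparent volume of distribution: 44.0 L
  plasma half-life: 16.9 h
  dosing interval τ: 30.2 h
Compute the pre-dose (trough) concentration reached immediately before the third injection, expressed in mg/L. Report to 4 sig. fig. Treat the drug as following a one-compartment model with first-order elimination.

3.568 mg/L

C₀ per dose = Dose / Vd = 420 / 44.0 = 9.545 mg/L
k = ln2 / t½ = 0.693147 / 16.9 = 0.04101 h⁻¹
Fraction remaining after one interval: r = e^(−kτ) = e^(−0.04101 × 30.2) = 0.2898
Before dose 3, 2 doses have been given (aged 1τ, 2τ).
C_trough = C₀ × (r + r²) = 9.545 × (0.2898 + 0.08398) = 3.568 mg/L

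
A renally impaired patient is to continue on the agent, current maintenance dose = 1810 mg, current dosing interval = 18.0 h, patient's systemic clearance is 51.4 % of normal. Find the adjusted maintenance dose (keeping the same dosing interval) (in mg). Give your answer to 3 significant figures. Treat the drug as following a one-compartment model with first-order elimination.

To keep the same average steady-state level, dosing rate must scale with clearance.
CL ratio = 51.4 / 100 = 0.5140
New dose (same interval) = 1810 × 0.5140 = 930.3 mg

930 mg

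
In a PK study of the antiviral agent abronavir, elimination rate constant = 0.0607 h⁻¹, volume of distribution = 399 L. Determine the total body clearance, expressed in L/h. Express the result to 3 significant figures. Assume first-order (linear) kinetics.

24.2 L/h

CL = k × Vd = 0.0607 × 399 = 24.22 L/h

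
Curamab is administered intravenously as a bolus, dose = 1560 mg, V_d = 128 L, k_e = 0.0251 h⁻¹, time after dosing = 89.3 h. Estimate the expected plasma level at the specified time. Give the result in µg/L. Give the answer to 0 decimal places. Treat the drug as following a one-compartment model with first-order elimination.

1296 µg/L

C₀ = Dose / Vd = 1560 / 128 = 12.19 mg/L
C = C₀ · e^(−k·t) = 12.19 × e^(−0.02510 × 89.3)
  = 12.19 × 0.1063 = 1.296 mg/L
Convert: 1.296 mg/L × 1000 = 1296 µg/L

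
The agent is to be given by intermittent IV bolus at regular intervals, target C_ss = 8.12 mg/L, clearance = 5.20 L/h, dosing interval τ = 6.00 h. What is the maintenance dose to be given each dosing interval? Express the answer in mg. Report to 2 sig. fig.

At steady state, Dose/τ = Css × CL.
Dose = Css × CL × τ = 8.12 × 5.200 × 6.00 = 253.3 mg

250 mg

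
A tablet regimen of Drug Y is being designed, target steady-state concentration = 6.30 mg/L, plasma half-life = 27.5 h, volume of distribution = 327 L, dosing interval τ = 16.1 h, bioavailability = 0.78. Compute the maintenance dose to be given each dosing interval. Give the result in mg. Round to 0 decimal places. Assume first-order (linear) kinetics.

k = ln2 / t½ = 0.693147 / 27.5 = 0.02521 h⁻¹
CL = k × Vd = 0.02521 × 327 = 8.244 L/h
At steady state, F × (Dose/τ) = Css × CL.
Dose = Css × CL × τ / F = 6.30 × 8.244 × 16.1 / 0.78 = 1072 mg

1072 mg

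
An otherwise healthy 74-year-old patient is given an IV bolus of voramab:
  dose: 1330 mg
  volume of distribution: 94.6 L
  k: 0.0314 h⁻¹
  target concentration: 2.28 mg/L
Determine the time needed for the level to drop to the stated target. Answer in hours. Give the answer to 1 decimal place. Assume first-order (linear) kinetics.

57.9 h

C₀ = Dose / Vd = 1330 / 94.6 = 14.06 mg/L
t = ln(C₀ / C) / k = ln(14.06 / 2.28) / 0.03140
  = ln(6.167) / 0.03140 = 1.819 / 0.03140 = 57.93 h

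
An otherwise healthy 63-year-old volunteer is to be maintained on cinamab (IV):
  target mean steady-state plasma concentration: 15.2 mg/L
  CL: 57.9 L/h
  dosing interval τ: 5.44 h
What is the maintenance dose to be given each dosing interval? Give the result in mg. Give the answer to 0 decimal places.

At steady state, Dose/τ = Css × CL.
Dose = Css × CL × τ = 15.2 × 57.90 × 5.44 = 4788 mg

4788 mg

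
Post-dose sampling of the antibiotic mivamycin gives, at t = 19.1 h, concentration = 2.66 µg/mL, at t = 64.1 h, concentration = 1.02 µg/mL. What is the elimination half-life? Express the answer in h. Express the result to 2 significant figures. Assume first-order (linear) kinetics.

33 h

k = ln(C₁/C₂) / (t₂ − t₁) = ln(2.66/1.02) / (64.1 − 19.1)
  = 0.9585 / 45.00 = 0.02130 h⁻¹
t½ = ln2 / k = 0.693147 / 0.02130 = 32.54 h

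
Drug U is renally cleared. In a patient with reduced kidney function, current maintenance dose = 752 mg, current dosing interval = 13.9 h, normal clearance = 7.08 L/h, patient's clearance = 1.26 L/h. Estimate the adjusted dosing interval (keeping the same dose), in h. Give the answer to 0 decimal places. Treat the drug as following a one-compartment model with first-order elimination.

To keep the same average steady-state level, dosing rate must scale with clearance.
CL ratio = 1.26 / 7.08 = 0.1780
New interval (same dose) = 13.9 / 0.1780 = 78.09 h

78 h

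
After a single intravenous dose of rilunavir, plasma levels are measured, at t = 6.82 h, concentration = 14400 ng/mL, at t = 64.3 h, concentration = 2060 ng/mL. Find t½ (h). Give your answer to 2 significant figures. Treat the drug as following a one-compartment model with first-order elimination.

20 h

k = ln(C₁/C₂) / (t₂ − t₁) = ln(14400/2060) / (64.3 − 6.82)
  = 1.945 / 57.48 = 0.03384 h⁻¹
t½ = ln2 / k = 0.693147 / 0.03384 = 20.48 h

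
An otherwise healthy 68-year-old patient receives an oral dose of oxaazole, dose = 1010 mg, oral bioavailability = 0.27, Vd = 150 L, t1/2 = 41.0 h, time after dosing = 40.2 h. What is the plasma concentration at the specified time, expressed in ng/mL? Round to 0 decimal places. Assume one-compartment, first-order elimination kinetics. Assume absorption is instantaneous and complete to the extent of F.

921 ng/mL

Amount reaching circulation = F × Dose = 0.27 × 1010 = 272.7 mg
C₀ = F·Dose / Vd = 272.7 / 150 = 1.818 mg/L
k = ln2 / t½ = 0.693147 / 41.0 = 0.01691 h⁻¹
C = C₀ · e^(−k·t) = 1.818 × e^(−0.01691 × 40.2)
  = 1.818 × 0.5067 = 0.9212 mg/L
Convert: 0.9212 mg/L × 1000 = 921.2 ng/mL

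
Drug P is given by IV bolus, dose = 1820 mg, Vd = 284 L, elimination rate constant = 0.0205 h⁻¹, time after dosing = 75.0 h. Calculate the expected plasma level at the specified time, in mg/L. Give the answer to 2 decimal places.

C₀ = Dose / Vd = 1820 / 284 = 6.408 mg/L
C = C₀ · e^(−k·t) = 6.408 × e^(−0.02050 × 75.0)
  = 6.408 × 0.2149 = 1.377 mg/L

1.38 mg/L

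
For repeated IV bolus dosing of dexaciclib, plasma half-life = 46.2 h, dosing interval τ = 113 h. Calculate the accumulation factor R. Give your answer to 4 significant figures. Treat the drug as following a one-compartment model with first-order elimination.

k = ln2 / t½ = 0.693147 / 46.2 = 0.01500 h⁻¹
e^(−kτ) = e^(−0.01500 × 113) = 0.1836
Accumulation ratio R = 1 / (1 − e^(−kτ)) = 1 / (1 − 0.1836) = 1.225

1.225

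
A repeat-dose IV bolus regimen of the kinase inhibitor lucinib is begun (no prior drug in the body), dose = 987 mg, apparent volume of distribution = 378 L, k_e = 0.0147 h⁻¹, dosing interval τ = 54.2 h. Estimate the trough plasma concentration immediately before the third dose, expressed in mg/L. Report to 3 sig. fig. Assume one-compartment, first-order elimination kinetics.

C₀ per dose = Dose / Vd = 987 / 378 = 2.611 mg/L
Fraction remaining after one interval: r = e^(−kτ) = e^(−0.01470 × 54.2) = 0.4508
Before dose 3, 2 doses have been given (aged 1τ, 2τ).
C_trough = C₀ × (r + r²) = 2.611 × (0.4508 + 0.2032) = 1.708 mg/L

1.71 mg/L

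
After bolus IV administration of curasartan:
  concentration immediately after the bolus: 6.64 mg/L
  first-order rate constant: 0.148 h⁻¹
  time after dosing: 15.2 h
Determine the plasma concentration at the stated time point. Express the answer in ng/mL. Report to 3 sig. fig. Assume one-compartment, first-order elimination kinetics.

700 ng/mL

C = C₀ · e^(−k·t) = 6.640 × e^(−0.1480 × 15.2)
  = 6.640 × 0.1054 = 0.6999 mg/L
Convert: 0.6999 mg/L × 1000 = 699.9 ng/mL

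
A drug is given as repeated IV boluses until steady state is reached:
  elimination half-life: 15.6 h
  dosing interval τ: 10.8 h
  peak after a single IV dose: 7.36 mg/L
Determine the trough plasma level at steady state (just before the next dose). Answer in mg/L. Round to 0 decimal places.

k = ln2 / t½ = 0.693147 / 15.6 = 0.04443 h⁻¹
e^(−kτ) = e^(−0.04443 × 10.8) = 0.6189
Accumulation ratio R = 1 / (1 − e^(−kτ)) = 1 / (1 − 0.6189) = 2.624
Steady-state trough = C₀ × R × e^(−kτ) = 7.36 × 2.624 × 0.6189 = 11.95 mg/L

12 mg/L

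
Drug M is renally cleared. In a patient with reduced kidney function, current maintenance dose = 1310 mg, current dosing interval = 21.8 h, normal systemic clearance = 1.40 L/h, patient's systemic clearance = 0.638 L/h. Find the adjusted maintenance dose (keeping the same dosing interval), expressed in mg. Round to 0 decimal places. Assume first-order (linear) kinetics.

597 mg

To keep the same average steady-state level, dosing rate must scale with clearance.
CL ratio = 0.638 / 1.40 = 0.4557
New dose (same interval) = 1310 × 0.4557 = 597.0 mg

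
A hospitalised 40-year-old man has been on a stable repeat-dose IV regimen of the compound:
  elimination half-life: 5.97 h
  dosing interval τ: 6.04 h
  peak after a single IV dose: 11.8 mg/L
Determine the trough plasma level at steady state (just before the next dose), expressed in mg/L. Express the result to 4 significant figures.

k = ln2 / t½ = 0.693147 / 5.97 = 0.1161 h⁻¹
e^(−kτ) = e^(−0.1161 × 6.04) = 0.4960
Accumulation ratio R = 1 / (1 − e^(−kτ)) = 1 / (1 − 0.4960) = 1.984
Steady-state trough = C₀ × R × e^(−kτ) = 11.8 × 1.984 × 0.4960 = 11.61 mg/L

11.61 mg/L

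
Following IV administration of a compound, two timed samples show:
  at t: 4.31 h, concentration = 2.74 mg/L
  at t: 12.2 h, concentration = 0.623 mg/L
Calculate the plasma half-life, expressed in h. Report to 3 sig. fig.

k = ln(C₁/C₂) / (t₂ − t₁) = ln(2.74/0.623) / (12.2 − 4.31)
  = 1.481 / 7.890 = 0.1877 h⁻¹
t½ = ln2 / k = 0.693147 / 0.1877 = 3.693 h

3.69 h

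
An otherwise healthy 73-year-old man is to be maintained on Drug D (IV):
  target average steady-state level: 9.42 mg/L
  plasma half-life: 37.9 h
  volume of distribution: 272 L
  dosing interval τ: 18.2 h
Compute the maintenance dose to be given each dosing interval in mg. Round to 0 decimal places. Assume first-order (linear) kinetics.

k = ln2 / t½ = 0.693147 / 37.9 = 0.01829 h⁻¹
CL = k × Vd = 0.01829 × 272 = 4.975 L/h
At steady state, Dose/τ = Css × CL.
Dose = Css × CL × τ = 9.42 × 4.975 × 18.2 = 852.9 mg

853 mg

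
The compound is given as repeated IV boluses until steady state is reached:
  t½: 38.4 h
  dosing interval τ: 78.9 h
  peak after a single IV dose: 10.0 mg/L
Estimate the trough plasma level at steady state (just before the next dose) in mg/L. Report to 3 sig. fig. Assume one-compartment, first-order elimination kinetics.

3.17 mg/L

k = ln2 / t½ = 0.693147 / 38.4 = 0.01805 h⁻¹
e^(−kτ) = e^(−0.01805 × 78.9) = 0.2407
Accumulation ratio R = 1 / (1 − e^(−kτ)) = 1 / (1 − 0.2407) = 1.317
Steady-state trough = C₀ × R × e^(−kτ) = 10.0 × 1.317 × 0.2407 = 3.170 mg/L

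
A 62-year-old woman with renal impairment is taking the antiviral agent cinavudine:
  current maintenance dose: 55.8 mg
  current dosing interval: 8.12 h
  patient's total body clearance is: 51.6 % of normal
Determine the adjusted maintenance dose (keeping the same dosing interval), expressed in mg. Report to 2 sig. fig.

To keep the same average steady-state level, dosing rate must scale with clearance.
CL ratio = 51.6 / 100 = 0.5160
New dose (same interval) = 55.8 × 0.5160 = 28.79 mg

29 mg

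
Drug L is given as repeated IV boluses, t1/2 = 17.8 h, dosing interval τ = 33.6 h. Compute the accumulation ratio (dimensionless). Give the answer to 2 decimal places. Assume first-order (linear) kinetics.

k = ln2 / t½ = 0.693147 / 17.8 = 0.03894 h⁻¹
e^(−kτ) = e^(−0.03894 × 33.6) = 0.2703
Accumulation ratio R = 1 / (1 − e^(−kτ)) = 1 / (1 − 0.2703) = 1.370

1.37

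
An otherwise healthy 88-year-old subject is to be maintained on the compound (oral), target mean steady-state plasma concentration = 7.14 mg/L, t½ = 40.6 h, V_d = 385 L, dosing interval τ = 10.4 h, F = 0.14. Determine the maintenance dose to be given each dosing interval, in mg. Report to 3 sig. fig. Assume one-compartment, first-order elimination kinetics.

3490 mg

k = ln2 / t½ = 0.693147 / 40.6 = 0.01707 h⁻¹
CL = k × Vd = 0.01707 × 385 = 6.572 L/h
At steady state, F × (Dose/τ) = Css × CL.
Dose = Css × CL × τ / F = 7.14 × 6.572 × 10.4 / 0.14 = 3486 mg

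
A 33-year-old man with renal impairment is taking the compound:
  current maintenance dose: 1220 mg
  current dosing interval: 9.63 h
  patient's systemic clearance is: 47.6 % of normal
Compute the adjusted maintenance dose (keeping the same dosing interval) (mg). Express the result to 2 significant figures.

580 mg

To keep the same average steady-state level, dosing rate must scale with clearance.
CL ratio = 47.6 / 100 = 0.4760
New dose (same interval) = 1220 × 0.4760 = 580.7 mg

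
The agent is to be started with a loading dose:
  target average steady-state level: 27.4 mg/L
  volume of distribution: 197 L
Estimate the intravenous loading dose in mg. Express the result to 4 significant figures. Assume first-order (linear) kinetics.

LD = Css × Vd = 27.4 × 197 = 5398 mg

5398 mg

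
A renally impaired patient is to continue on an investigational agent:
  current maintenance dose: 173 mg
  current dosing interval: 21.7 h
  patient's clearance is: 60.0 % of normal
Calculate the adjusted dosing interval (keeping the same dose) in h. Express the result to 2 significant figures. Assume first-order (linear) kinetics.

36 h

To keep the same average steady-state level, dosing rate must scale with clearance.
CL ratio = 60.0 / 100 = 0.6000
New interval (same dose) = 21.7 / 0.6000 = 36.17 h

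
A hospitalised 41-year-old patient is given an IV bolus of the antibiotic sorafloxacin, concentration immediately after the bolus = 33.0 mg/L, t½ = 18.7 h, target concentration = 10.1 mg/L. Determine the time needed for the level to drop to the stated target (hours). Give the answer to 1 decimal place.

31.9 h

k = ln2 / t½ = 0.693147 / 18.7 = 0.03707 h⁻¹
t = ln(C₀ / C) / k = ln(33.00 / 10.1) / 0.03707
  = ln(3.267) / 0.03707 = 1.184 / 0.03707 = 31.94 h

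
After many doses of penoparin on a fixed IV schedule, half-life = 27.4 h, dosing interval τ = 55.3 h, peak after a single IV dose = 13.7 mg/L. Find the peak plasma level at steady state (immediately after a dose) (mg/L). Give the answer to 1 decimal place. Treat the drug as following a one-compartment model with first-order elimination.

18.2 mg/L

k = ln2 / t½ = 0.693147 / 27.4 = 0.02530 h⁻¹
e^(−kτ) = e^(−0.02530 × 55.3) = 0.2468
Accumulation ratio R = 1 / (1 − e^(−kτ)) = 1 / (1 − 0.2468) = 1.328
Steady-state peak = C₀ × R = 13.7 × 1.328 = 18.19 mg/L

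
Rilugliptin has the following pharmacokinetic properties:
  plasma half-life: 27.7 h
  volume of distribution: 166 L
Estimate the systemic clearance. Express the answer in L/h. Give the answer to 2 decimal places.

4.15 L/h

k = ln2 / t½ = 0.693147 / 27.7 = 0.02502 h⁻¹
CL = k × Vd = 0.02502 × 166 = 4.153 L/h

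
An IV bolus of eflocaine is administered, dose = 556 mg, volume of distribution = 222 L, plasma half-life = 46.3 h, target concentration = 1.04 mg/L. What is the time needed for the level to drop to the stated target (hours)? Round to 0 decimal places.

C₀ = Dose / Vd = 556.0 / 222 = 2.505 mg/L
k = ln2 / t½ = 0.693147 / 46.3 = 0.01497 h⁻¹
t = ln(C₀ / C) / k = ln(2.505 / 1.04) / 0.01497
  = ln(2.409) / 0.01497 = 0.8792 / 0.01497 = 58.73 h

59 h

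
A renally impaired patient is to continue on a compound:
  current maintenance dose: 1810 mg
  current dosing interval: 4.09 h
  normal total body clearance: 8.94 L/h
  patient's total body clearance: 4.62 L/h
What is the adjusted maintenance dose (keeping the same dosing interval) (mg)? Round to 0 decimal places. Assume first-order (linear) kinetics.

To keep the same average steady-state level, dosing rate must scale with clearance.
CL ratio = 4.62 / 8.94 = 0.5168
New dose (same interval) = 1810 × 0.5168 = 935.4 mg

935 mg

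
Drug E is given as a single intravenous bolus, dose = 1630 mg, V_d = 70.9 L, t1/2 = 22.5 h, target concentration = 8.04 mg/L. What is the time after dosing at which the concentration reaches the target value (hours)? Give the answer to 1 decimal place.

34.1 h

C₀ = Dose / Vd = 1630 / 70.9 = 22.99 mg/L
k = ln2 / t½ = 0.693147 / 22.5 = 0.03081 h⁻¹
t = ln(C₀ / C) / k = ln(22.99 / 8.04) / 0.03081
  = ln(2.859) / 0.03081 = 1.050 / 0.03081 = 34.08 h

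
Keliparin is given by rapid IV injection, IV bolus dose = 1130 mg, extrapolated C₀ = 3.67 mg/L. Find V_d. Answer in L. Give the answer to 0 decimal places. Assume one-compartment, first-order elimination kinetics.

308 L

Vd = Dose / C₀ = 1130 / 3.67 = 307.9 L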